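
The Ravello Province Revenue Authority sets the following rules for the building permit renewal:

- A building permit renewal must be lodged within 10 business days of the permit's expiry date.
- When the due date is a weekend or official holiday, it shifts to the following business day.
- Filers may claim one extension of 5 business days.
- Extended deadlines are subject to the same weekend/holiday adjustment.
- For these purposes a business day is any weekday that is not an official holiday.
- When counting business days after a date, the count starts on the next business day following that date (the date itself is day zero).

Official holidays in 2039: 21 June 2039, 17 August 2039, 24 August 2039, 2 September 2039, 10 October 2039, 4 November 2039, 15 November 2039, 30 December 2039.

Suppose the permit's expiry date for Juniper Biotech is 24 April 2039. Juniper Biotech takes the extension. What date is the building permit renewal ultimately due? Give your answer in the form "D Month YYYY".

13 May 2039

10 business days after 24 April 2039, excluding weekends and holidays, is 6 May 2039.
6 May 2039 is a Friday and not a listed holiday, so it stands.
Applying the 5-business-day extension: 5 business days after 6 May 2039 is 13 May 2039.
13 May 2039 falls on a Friday, which is a business day, so no adjustment is needed.
Deadline: 13 May 2039.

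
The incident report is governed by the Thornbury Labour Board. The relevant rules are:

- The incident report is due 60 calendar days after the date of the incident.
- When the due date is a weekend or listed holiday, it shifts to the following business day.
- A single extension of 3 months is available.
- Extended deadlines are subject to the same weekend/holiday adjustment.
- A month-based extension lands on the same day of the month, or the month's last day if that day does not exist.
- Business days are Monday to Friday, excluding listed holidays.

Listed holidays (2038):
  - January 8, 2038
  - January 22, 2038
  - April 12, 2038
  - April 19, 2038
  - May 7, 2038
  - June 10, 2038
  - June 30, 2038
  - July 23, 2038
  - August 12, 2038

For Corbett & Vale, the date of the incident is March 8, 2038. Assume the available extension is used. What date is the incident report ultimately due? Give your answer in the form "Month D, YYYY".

August 10, 2038

Adding 60 calendar days to March 8, 2038 gives May 7, 2038.
Because May 7, 2038 is a listed holiday, the deadline becomes May 10, 2038 (Monday).
The 3 months extension carries May 10, 2038 to August 10, 2038.
August 10, 2038 falls on a Tuesday, which is a business day, so no adjustment is needed.
So the filing is due August 10, 2038.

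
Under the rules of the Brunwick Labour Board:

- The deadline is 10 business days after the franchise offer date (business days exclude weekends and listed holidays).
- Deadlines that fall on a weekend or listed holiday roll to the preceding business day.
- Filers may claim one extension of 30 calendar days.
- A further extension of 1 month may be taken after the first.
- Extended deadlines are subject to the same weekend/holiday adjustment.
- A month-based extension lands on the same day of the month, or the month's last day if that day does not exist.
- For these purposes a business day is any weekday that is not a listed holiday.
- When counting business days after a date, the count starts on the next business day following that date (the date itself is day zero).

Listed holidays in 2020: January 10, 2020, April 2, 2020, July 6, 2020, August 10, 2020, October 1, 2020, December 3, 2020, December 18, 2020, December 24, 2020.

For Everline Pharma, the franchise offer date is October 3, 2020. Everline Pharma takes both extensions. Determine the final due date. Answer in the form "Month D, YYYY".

10 business days after October 3, 2020, excluding weekends and holidays, is October 16, 2020.
October 16, 2020 is a Friday and not a listed holiday, so it stands.
With the 30-day extension, October 16, 2020 becomes November 15, 2020.
November 15, 2020 is a Sunday, so it moves to the preceding business day, November 13, 2020 (Friday).
Add 1 month to November 13, 2020: December 13, 2020.
December 13, 2020 is a Sunday; the preceding business day is December 11, 2020 (Friday).
So the filing is due December 11, 2020.

December 11, 2020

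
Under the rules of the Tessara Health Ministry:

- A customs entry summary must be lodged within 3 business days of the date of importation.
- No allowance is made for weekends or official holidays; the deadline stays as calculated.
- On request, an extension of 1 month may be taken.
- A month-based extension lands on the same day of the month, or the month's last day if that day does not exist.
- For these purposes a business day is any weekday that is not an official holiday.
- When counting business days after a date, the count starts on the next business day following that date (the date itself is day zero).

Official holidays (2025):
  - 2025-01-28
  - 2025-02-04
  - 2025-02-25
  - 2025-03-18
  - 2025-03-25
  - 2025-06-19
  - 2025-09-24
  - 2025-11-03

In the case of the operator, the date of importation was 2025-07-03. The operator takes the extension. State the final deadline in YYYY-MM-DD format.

3 business days after 2025-07-03, excluding weekends and holidays, is 2025-07-08.
No adjustment is made for weekends or holidays, so 2025-07-08 stands.
The 1 month extension carries 2025-07-08 to 2025-08-08.
No adjustment is made for weekends or holidays, so 2025-08-08 stands.
Final deadline: 2025-08-08.

2025-08-08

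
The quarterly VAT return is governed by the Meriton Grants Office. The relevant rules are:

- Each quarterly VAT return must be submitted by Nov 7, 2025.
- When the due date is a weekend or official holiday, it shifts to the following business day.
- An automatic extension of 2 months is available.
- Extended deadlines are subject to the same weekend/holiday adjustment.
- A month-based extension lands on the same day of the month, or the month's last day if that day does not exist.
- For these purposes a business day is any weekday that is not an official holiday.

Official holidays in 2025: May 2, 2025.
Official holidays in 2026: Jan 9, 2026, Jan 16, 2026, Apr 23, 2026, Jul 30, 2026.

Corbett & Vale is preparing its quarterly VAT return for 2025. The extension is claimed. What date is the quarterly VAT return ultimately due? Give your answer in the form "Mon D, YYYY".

Jan 7, 2026

The statutory due date is Nov 7, 2025.
Nov 7, 2025 is a Friday and not a listed holiday, so it stands.
The 2 months extension carries Nov 7, 2025 to Jan 7, 2026.
Jan 7, 2026 is a Wednesday and not a listed holiday, so it stands.
Deadline: Jan 7, 2026.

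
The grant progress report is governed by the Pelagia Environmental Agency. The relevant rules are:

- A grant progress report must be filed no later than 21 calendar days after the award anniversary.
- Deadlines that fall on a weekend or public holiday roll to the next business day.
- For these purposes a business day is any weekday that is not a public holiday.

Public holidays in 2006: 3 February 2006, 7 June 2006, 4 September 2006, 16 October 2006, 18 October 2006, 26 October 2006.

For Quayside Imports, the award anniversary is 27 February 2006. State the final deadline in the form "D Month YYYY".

From 27 February 2006, 21 calendar days later is 20 March 2006.
20 March 2006 (Monday) is already a business day.
The final due date is 20 March 2006.

20 March 2006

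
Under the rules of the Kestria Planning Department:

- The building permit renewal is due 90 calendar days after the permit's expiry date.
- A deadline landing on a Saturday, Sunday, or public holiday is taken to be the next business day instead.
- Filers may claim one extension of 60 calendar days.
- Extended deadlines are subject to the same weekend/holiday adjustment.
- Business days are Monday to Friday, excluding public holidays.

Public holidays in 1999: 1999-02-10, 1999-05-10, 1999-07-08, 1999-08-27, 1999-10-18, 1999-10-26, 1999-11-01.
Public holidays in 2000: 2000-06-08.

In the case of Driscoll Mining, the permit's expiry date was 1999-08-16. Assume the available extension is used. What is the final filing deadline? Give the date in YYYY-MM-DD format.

Trigger date 1999-08-16 + 90 calendar days = 1999-11-14.
1999-11-14 is a Sunday, so it moves to the next business day, 1999-11-15 (Monday).
Applying the 60-calendar-day extension: 1999-11-15 + 60 days = 2000-01-14.
2000-01-14 is a Friday and not a listed holiday, so it stands.
The final due date is 2000-01-14.

2000-01-14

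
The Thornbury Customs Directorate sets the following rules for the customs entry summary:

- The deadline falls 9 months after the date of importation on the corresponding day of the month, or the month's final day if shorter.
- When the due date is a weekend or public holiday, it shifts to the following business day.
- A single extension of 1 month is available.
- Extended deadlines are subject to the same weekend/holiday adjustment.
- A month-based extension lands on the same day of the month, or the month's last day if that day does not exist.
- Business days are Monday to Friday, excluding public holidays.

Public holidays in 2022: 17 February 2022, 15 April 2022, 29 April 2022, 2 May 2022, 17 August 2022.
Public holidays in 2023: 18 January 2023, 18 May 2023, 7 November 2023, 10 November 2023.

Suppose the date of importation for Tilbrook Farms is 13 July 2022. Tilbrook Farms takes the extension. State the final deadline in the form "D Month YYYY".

15 May 2023

Moving 9 months forward from 13 July 2022 on the corresponding day gives 13 April 2023.
Since 13 April 2023 is a Thursday and not a holiday, the date is unchanged.
The 1 month extension carries 13 April 2023 to 13 May 2023.
13 May 2023 is a Saturday; the next business day is 15 May 2023 (Monday).
So the filing is due 15 May 2023.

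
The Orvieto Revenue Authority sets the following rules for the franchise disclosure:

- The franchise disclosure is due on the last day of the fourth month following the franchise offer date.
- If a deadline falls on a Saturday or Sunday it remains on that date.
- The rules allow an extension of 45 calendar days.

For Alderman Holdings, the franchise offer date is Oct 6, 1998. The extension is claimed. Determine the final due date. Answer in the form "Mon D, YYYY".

4 months after Oct 6, 1998 is February 1999; that month ends on Feb 28, 1999.
Feb 28, 1999 is a Sunday; no weekend or holiday adjustment applies.
The 45-calendar-day extension moves the deadline from Feb 28, 1999 to Apr 14, 1999.
No adjustment is made for weekends or holidays, so Apr 14, 1999 stands.
So the filing is due Apr 14, 1999.

Apr 14, 1999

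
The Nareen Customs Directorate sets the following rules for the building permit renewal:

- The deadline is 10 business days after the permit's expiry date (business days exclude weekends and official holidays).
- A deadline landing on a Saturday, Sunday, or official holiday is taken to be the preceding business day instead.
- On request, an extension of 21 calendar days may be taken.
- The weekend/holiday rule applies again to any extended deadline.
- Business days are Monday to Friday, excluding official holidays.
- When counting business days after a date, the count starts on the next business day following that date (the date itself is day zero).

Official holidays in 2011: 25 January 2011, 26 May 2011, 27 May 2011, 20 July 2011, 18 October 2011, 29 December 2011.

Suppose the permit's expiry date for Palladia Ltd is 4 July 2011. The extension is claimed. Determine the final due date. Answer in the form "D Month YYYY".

8 August 2011

10 business days after 4 July 2011, excluding weekends and holidays, is 18 July 2011.
18 July 2011 (Monday) is already a business day.
Add the 21 calendar-day extension to 18 July 2011: 8 August 2011.
8 August 2011 falls on a Monday, which is a business day, so no adjustment is needed.
Deadline: 8 August 2011.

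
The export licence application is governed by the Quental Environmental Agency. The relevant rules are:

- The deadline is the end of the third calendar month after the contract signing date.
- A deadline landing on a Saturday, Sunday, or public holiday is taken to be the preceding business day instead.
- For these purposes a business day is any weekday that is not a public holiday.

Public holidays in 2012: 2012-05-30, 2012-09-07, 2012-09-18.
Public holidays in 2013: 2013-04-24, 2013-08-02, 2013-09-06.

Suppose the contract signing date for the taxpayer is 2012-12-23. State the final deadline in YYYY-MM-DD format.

2013-03-29

3 months after 2012-12-23 falls in March 2013; the last day of that month is 2013-03-31.
2013-03-31 is a Sunday; the preceding business day is 2013-03-29 (Friday).
The final due date is 2013-03-29.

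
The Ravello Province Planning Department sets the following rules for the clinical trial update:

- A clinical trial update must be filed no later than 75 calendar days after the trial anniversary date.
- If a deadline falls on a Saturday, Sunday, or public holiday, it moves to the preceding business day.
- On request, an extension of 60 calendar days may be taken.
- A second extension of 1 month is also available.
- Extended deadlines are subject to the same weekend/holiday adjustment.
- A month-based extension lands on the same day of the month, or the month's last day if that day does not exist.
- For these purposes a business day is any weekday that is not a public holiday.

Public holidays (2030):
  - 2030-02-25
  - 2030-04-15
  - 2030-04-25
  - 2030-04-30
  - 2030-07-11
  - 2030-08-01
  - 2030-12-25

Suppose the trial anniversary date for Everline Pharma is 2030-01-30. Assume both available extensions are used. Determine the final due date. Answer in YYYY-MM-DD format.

Trigger date 2030-01-30 + 75 calendar days = 2030-04-15.
2030-04-15 is a listed holiday, so it moves to the preceding business day, 2030-04-12 (Friday).
Applying the 60-calendar-day extension: 2030-04-12 + 60 days = 2030-06-11.
2030-06-11 (Tuesday) is already a business day.
Add 1 month to 2030-06-11: 2030-07-11.
2030-07-11 is a listed holiday; the preceding business day is 2030-07-10 (Wednesday).
So the filing is due 2030-07-10.

2030-07-10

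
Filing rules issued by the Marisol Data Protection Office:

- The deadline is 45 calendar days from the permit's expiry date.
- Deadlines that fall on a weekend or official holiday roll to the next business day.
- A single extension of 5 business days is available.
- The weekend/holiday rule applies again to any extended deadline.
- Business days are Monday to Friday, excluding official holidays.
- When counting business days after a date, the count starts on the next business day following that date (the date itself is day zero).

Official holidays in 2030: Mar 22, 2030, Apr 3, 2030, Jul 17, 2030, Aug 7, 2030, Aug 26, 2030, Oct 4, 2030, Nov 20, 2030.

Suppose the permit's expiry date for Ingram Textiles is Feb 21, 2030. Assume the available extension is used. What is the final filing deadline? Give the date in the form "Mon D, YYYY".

Apr 15, 2030

45 calendar days after Feb 21, 2030 is Apr 7, 2030.
Apr 7, 2030 is a Sunday; the next business day is Apr 8, 2030 (Monday).
Applying the 5-business-day extension: 5 business days after Apr 8, 2030 is Apr 15, 2030.
Apr 15, 2030 is a Monday and not a listed holiday, so it stands.
The final due date is Apr 15, 2030.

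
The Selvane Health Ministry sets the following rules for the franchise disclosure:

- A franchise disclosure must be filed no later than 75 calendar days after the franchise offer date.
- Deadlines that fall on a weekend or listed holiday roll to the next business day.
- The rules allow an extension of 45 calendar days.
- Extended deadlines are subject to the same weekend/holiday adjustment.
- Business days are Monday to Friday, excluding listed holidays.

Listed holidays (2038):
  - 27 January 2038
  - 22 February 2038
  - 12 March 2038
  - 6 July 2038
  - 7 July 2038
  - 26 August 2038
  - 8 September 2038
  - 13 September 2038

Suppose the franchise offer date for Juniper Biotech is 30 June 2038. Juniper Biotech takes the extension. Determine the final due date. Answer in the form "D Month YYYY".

29 October 2038

From 30 June 2038, 75 calendar days later is 13 September 2038.
Because 13 September 2038 is a listed holiday, the deadline becomes 14 September 2038 (Tuesday).
Applying the 45-calendar-day extension: 14 September 2038 + 45 days = 29 October 2038.
29 October 2038 falls on a Friday, which is a business day, so no adjustment is needed.
Deadline: 29 October 2038.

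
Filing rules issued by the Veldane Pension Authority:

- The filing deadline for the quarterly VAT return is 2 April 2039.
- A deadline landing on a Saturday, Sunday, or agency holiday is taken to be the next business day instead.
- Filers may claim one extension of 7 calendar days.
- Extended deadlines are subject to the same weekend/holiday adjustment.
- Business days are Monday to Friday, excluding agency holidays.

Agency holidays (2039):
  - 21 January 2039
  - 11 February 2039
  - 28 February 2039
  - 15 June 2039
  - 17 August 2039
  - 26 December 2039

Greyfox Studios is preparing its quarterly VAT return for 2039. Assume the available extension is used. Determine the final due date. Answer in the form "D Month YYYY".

The stated deadline is 2 April 2039.
2 April 2039 falls on a Saturday. Rolling to the next business day gives 4 April 2039, a Monday.
The 7-calendar-day extension moves the deadline from 4 April 2039 to 11 April 2039.
11 April 2039 (Monday) is already a business day.
So the filing is due 11 April 2039.

11 April 2039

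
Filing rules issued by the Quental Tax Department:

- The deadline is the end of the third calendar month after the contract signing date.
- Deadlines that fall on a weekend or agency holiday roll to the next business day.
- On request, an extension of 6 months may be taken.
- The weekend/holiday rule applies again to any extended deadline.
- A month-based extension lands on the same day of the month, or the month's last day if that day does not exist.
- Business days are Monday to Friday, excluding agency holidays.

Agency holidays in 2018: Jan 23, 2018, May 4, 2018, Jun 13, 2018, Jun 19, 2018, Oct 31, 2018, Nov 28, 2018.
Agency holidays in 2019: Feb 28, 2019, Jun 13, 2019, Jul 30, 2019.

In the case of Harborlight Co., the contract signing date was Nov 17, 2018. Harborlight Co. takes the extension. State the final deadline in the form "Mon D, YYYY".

Sep 2, 2019

3 months after Nov 17, 2018 falls in February 2019; the last day of that month is Feb 28, 2019.
Feb 28, 2019 falls on a listed holiday. Rolling to the next business day gives Mar 1, 2019, a Friday.
Add 6 months to Mar 1, 2019: Sep 1, 2019.
Sep 1, 2019 is a Sunday; the next business day is Sep 2, 2019 (Monday).
Final deadline: Sep 2, 2019.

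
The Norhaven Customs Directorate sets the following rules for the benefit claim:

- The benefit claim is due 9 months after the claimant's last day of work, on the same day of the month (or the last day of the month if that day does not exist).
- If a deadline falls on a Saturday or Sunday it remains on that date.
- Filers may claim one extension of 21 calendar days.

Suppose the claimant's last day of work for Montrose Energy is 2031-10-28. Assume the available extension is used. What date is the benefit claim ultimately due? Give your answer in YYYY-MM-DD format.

Moving 9 months forward from 2031-10-28 on the corresponding day gives 2032-07-28.
No adjustment is made for weekends or holidays, so 2032-07-28 stands.
With the 21-day extension, 2032-07-28 becomes 2032-08-18.
No adjustment is made for weekends or holidays, so 2032-08-18 stands.
Deadline: 2032-08-18.

2032-08-18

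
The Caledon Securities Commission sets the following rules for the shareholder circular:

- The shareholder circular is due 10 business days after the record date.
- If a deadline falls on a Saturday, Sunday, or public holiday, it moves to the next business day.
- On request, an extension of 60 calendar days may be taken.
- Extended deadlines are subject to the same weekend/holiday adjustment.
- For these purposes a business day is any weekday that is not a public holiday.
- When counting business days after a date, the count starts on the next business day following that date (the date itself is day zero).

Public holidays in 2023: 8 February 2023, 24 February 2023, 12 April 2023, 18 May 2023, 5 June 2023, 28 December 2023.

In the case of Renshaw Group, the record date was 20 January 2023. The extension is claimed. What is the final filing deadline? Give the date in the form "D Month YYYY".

4 April 2023

Counting 10 business days after 20 January 2023 (skipping weekends and listed holidays) reaches 3 February 2023.
Since 3 February 2023 is a Friday and not a holiday, the date is unchanged.
With the 60-day extension, 3 February 2023 becomes 4 April 2023.
Since 4 April 2023 is a Tuesday and not a holiday, the date is unchanged.
Final deadline: 4 April 2023.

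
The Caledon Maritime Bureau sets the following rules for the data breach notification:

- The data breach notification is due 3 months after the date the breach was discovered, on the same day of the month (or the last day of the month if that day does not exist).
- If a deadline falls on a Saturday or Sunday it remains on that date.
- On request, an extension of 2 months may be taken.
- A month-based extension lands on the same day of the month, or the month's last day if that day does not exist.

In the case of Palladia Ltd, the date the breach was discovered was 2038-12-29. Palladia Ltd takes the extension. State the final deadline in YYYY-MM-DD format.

2039-05-29

3 months after 2038-12-29, on the same day of the month, is 2039-03-29.
2039-03-29 falls on a Tuesday. The rules make no weekend/holiday allowance, so it remains 2039-03-29.
Applying the 2 months extension: 2 months after 2039-03-29 is 2039-05-29.
2039-05-29 falls on a Sunday. The rules make no weekend/holiday allowance, so it remains 2039-05-29.
The final due date is 2039-05-29.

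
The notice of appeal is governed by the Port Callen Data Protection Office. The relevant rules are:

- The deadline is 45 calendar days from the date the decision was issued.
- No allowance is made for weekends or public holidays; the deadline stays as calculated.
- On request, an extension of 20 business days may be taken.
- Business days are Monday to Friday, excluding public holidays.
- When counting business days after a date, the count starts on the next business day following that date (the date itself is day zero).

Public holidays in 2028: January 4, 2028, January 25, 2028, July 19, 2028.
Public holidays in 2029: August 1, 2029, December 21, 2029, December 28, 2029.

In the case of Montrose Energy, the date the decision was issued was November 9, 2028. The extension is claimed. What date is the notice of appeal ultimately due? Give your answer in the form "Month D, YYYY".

January 19, 2029

Adding 45 calendar days to November 9, 2028 gives December 24, 2028.
December 24, 2028 falls on a Sunday. The rules make no weekend/holiday allowance, so it remains December 24, 2028.
Counting 20 further business days from December 24, 2028 reaches January 19, 2029.
January 19, 2029 falls on a Friday. The rules make no weekend/holiday allowance, so it remains January 19, 2029.
So the filing is due January 19, 2029.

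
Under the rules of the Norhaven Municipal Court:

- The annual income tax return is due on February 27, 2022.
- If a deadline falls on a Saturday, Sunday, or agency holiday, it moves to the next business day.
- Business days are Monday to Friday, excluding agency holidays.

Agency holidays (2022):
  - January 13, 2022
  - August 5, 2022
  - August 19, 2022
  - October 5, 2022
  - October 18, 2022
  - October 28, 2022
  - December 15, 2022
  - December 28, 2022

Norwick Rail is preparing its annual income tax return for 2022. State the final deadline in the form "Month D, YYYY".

The statutory due date is February 27, 2022.
February 27, 2022 falls on a Sunday. Rolling to the next business day gives February 28, 2022, a Monday.
So the filing is due February 28, 2022.

February 28, 2022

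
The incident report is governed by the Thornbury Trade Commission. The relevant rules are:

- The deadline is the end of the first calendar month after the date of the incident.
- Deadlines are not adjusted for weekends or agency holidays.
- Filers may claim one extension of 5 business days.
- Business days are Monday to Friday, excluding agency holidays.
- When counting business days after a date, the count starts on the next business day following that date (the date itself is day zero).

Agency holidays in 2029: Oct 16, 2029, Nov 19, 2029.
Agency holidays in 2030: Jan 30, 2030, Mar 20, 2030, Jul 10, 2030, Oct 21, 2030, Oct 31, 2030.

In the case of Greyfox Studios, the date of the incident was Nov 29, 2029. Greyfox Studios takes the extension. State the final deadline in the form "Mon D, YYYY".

Jan 7, 2030

1 month after Nov 29, 2029 is December 2029; that month ends on Dec 31, 2029.
Dec 31, 2029 falls on a Monday. The rules make no weekend/holiday allowance, so it remains Dec 31, 2029.
The 5-business-day extension runs from Dec 31, 2029 to Jan 7, 2030.
Jan 7, 2030 is a Monday; no weekend or holiday adjustment applies.
The final due date is Jan 7, 2030.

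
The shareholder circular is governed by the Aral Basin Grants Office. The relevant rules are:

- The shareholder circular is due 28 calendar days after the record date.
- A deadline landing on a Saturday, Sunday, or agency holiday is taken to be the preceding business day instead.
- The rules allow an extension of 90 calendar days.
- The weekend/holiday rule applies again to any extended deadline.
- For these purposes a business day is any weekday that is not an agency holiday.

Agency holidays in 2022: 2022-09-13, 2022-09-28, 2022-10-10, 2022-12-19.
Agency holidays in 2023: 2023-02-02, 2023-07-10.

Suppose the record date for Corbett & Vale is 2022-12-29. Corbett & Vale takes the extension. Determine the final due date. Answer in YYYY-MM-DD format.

Trigger date 2022-12-29 + 28 calendar days = 2023-01-26.
2023-01-26 falls on a Thursday, which is a business day, so no adjustment is needed.
Applying the 90-calendar-day extension: 2023-01-26 + 90 days = 2023-04-26.
Since 2023-04-26 is a Wednesday and not a holiday, the date is unchanged.
So the filing is due 2023-04-26.

2023-04-26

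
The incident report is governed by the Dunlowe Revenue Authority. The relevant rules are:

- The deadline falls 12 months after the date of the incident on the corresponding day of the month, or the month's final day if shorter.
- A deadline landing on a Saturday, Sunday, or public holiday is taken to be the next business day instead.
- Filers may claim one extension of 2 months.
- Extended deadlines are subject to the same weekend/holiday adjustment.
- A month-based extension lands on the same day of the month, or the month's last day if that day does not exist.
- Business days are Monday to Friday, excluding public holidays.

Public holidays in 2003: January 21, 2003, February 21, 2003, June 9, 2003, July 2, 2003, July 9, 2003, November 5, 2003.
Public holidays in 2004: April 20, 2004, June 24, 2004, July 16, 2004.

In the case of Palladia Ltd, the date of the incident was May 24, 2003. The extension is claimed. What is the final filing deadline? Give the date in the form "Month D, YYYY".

July 26, 2004

Moving 12 months forward from May 24, 2003 on the corresponding day gives May 24, 2004.
May 24, 2004 is a Monday and not a listed holiday, so it stands.
Applying the 2 months extension: 2 months after May 24, 2004 is July 24, 2004.
Because July 24, 2004 is a Saturday, the deadline becomes July 26, 2004 (Monday).
Final deadline: July 26, 2004.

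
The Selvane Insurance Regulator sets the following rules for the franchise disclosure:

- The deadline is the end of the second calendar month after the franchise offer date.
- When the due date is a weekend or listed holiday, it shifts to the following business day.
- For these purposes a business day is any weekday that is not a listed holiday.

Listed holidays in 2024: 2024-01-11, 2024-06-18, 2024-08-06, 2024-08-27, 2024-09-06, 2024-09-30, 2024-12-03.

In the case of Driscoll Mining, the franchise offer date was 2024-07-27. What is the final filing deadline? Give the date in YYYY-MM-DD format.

2 months after 2024-07-27 falls in September 2024; the last day of that month is 2024-09-30.
Because 2024-09-30 is a listed holiday, the deadline becomes 2024-10-01 (Tuesday).
So the filing is due 2024-10-01.

2024-10-01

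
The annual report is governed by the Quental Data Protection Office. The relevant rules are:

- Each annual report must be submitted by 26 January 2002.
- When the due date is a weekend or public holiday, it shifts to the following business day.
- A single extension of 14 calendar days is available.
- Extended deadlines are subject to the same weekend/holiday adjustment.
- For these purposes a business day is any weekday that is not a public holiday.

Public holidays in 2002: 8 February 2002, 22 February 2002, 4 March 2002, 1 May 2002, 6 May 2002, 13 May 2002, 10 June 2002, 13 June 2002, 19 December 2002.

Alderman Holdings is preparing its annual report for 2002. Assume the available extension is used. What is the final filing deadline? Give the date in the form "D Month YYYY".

Start from the fixed due date, 26 January 2002.
Because 26 January 2002 is a Saturday, the deadline becomes 28 January 2002 (Monday).
Add the 14 calendar-day extension to 28 January 2002: 11 February 2002.
11 February 2002 (Monday) is already a business day.
The final due date is 11 February 2002.

11 February 2002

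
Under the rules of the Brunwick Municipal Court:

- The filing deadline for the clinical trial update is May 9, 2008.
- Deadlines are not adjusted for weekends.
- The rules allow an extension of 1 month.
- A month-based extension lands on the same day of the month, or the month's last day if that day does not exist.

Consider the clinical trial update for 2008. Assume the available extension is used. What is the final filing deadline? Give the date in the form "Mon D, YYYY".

Jun 9, 2008

The stated deadline is May 9, 2008.
May 9, 2008 is a Friday; no weekend or holiday adjustment applies.
Applying the 1 month extension: 1 month after May 9, 2008 is Jun 9, 2008.
Jun 9, 2008 is a Monday; no weekend or holiday adjustment applies.
So the filing is due Jun 9, 2008.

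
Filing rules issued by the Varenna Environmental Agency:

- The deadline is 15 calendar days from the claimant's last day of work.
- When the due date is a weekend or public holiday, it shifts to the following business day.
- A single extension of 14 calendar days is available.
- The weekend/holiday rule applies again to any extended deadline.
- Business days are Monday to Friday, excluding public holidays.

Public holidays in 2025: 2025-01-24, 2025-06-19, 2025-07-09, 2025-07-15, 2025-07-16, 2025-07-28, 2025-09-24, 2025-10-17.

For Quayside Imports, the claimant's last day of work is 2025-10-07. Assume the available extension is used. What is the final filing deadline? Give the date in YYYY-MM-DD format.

2025-11-05

Adding 15 calendar days to 2025-10-07 gives 2025-10-22.
Since 2025-10-22 is a Wednesday and not a holiday, the date is unchanged.
Applying the 14-calendar-day extension: 2025-10-22 + 14 days = 2025-11-05.
Since 2025-11-05 is a Wednesday and not a holiday, the date is unchanged.
The final due date is 2025-11-05.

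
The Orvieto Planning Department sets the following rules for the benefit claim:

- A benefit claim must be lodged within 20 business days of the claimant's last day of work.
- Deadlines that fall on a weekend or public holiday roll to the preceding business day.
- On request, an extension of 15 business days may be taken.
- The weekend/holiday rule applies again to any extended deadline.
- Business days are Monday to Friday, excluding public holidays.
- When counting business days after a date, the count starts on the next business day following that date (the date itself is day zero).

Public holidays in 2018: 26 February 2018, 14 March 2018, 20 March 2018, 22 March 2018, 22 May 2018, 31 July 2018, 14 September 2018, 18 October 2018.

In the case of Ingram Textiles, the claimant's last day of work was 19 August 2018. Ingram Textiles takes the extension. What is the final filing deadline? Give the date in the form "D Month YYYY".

Starting the day after 19 August 2018 and counting 20 business days lands on 17 September 2018.
Since 17 September 2018 is a Monday and not a holiday, the date is unchanged.
Counting 15 further business days from 17 September 2018 reaches 8 October 2018.
8 October 2018 (Monday) is already a business day.
The final due date is 8 October 2018.

8 October 2018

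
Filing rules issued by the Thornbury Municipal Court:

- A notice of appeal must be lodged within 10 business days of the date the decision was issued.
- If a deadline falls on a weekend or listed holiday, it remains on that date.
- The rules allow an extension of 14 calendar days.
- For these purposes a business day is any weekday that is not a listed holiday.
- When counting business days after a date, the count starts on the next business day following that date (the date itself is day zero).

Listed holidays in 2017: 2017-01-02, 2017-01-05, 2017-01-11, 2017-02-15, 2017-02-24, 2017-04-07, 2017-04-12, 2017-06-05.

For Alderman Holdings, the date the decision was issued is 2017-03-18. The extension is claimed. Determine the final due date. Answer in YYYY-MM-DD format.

2017-04-14

Starting the day after 2017-03-18 and counting 10 business days lands on 2017-03-31.
2017-03-31 is a Friday; no weekend or holiday adjustment applies.
Add the 14 calendar-day extension to 2017-03-31: 2017-04-14.
2017-04-14 falls on a Friday. The rules make no weekend/holiday allowance, so it remains 2017-04-14.
Final deadline: 2017-04-14.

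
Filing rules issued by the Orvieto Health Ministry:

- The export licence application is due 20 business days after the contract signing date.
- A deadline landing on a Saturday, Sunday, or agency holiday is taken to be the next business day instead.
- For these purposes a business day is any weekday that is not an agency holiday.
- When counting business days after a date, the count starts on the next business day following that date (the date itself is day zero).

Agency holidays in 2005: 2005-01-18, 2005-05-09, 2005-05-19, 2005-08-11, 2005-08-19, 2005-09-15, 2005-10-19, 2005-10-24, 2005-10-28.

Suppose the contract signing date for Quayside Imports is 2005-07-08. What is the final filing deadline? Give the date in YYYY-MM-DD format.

2005-08-05

Starting the day after 2005-07-08 and counting 20 business days lands on 2005-08-05.
2005-08-05 is a Friday and not a listed holiday, so it stands.
Final deadline: 2005-08-05.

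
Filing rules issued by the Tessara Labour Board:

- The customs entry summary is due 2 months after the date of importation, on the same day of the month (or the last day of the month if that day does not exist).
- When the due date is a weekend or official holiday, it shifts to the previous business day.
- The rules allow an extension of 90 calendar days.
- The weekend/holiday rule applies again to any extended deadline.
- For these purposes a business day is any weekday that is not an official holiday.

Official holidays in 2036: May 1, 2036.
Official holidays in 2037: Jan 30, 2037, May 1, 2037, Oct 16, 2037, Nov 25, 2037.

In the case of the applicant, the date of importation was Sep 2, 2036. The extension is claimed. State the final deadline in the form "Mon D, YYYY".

Jan 29, 2037

2 months from Sep 2, 2036 is Nov 2, 2036.
Nov 2, 2036 is a Sunday, so it moves to the preceding business day, Oct 31, 2036 (Friday).
Add the 90 calendar-day extension to Oct 31, 2036: Jan 29, 2037.
Since Jan 29, 2037 is a Thursday and not a holiday, the date is unchanged.
Deadline: Jan 29, 2037.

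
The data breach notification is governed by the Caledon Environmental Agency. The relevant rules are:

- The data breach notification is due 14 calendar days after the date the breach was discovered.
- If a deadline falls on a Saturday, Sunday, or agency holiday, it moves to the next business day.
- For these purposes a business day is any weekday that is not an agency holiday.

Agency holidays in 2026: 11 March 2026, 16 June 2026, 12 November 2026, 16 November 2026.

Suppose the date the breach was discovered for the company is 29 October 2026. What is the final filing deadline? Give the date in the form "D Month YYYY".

14 calendar days after 29 October 2026 is 12 November 2026.
12 November 2026 is a listed holiday; the next business day is 13 November 2026 (Friday).
Deadline: 13 November 2026.

13 November 2026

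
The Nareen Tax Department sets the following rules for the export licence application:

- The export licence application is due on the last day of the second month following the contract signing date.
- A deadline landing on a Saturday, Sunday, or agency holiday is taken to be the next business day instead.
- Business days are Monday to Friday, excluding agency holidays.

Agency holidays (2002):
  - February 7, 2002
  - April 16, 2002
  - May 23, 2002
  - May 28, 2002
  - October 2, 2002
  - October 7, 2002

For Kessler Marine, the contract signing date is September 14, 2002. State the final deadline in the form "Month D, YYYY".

December 2, 2002

The second month after September 14, 2002 is November 2002, whose last day is November 30, 2002.
November 30, 2002 falls on a Saturday. Rolling to the next business day gives December 2, 2002, a Monday.
Final deadline: December 2, 2002.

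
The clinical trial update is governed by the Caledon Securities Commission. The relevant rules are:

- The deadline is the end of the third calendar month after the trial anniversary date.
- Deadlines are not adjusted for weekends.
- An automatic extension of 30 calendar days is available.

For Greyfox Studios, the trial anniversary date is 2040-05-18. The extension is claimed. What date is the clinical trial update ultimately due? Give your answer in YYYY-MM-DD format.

2040-09-30

3 months after 2040-05-18 falls in August 2040; the last day of that month is 2040-08-31.
2040-08-31 is a Friday; no weekend or holiday adjustment applies.
The 30-calendar-day extension moves the deadline from 2040-08-31 to 2040-09-30.
2040-09-30 falls on a Sunday. The rules make no weekend/holiday allowance, so it remains 2040-09-30.
So the filing is due 2040-09-30.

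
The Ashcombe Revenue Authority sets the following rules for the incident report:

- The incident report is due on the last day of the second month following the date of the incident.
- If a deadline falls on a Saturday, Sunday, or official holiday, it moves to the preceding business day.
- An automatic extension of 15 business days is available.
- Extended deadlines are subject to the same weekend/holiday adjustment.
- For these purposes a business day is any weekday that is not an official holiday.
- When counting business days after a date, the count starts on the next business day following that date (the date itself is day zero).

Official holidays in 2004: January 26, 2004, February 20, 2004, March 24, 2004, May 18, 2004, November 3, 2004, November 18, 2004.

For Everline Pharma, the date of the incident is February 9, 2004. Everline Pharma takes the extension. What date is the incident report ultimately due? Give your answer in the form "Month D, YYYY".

2 months after February 9, 2004 is April 2004; that month ends on April 30, 2004.
April 30, 2004 falls on a Friday, which is a business day, so no adjustment is needed.
The 15-business-day extension runs from April 30, 2004 to May 24, 2004.
May 24, 2004 is a Monday and not a listed holiday, so it stands.
The final due date is May 24, 2004.

May 24, 2004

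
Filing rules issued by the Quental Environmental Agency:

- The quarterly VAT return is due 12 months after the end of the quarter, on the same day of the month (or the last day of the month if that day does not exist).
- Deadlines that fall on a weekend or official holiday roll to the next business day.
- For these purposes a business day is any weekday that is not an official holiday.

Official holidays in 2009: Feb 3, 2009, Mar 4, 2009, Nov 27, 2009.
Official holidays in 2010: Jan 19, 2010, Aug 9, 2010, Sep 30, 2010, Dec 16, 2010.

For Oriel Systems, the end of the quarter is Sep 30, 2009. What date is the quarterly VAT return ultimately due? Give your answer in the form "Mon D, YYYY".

Oct 1, 2010

12 months after Sep 30, 2009, on the same day of the month, is Sep 30, 2010.
Sep 30, 2010 is a listed holiday; the next business day is Oct 1, 2010 (Friday).
Deadline: Oct 1, 2010.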